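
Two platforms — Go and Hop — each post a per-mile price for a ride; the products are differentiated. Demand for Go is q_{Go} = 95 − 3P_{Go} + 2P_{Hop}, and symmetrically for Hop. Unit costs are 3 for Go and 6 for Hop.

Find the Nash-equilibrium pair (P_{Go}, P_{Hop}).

26.5625, 27.6875

Go's profit: π = (P_{Go} − 3)(95 − 3P_{Go} + 2P_{Hop}).
∂π/∂P_{Go} = 104 − 6P_{Go} + 2P_{Hop} = 0 ⇒ P_{Go} = 52/3 + (1/3)P_{Hop}.
Similarly P_{Hop} = 113/6 + (1/3)P_{Go}.
Solving the two reaction functions simultaneously: (1 − (1/3)(1/3))P_{Go} = 52/3 + (1/3)·(113/6), so (8/9)P_{Go} = 425/18 and P_{Go} = 26.5625.
Then P_{Hop} = 113/6 + (1/3)·26.5625 = 27.6875.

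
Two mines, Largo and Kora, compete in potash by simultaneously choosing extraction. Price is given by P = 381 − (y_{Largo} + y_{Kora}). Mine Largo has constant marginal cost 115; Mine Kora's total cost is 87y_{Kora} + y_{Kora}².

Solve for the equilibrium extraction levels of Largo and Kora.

Mine Largo's profit: π = y_{Largo}(381 − (y_{Largo} + y_{Kora})) − 115y_{Largo}.
∂π/∂y_{Largo} = 266 − 2y_{Largo} − y_{Kora} = 0, so y_{Largo} = 133 − 0.5y_{Kora}.
For Kora: ∂π/∂y_{Kora} = 294 − 4y_{Kora} − y_{Largo} = 0 ⇒ y_{Kora} = 73.5 − 0.25y_{Largo}.
Solving the two reaction functions simultaneously: (1 − (−0.5)(−0.25))y_{Largo} = 133 − 0.5·73.5, so 0.875y_{Largo} = 96.25 and y_{Largo} = 110.
Then y_{Kora} = 73.5 − 0.25·110 = 46.

110, 46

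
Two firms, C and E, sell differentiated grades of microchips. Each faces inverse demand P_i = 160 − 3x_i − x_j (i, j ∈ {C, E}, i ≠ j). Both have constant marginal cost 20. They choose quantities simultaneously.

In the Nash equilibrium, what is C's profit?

1200

Firm C's profit: π = x_C(160 − 3x_C − x_E) − 20x_C.
∂π/∂x_C = 140 − 6x_C − x_E = 0 ⇒ x_C = 70/3 − (1/6)x_E.
By symmetry x_E = x_C; substituting into the reaction function, (7/6)x_C = 70/3 and x_C = 20.
P_C = 160 − 3·20 − 20 = 80.
Profit = (80 − 20)·20 = 1200.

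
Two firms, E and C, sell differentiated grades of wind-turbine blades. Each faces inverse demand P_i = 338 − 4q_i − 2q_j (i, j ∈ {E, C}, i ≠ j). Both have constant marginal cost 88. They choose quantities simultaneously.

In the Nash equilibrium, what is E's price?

188

Firm E's profit: π = q_E(338 − 4q_E − 2q_C) − 88q_E.
∂π/∂q_E = 250 − 8q_E − 2q_C = 0 ⇒ q_E = 31.25 − 0.25q_C.
Setting q_E = q_C in the reaction function: q_E = 31.25 − 0.25q_E, so q_E = 31.25 / 1.25 = 25.
P_E = 338 − 4·25 − 2·25 = 188.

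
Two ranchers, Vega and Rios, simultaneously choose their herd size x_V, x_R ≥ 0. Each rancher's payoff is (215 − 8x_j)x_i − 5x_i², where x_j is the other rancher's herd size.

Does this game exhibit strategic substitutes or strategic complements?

Vega's payoff is (215 − 8x_R)x_V − 5x_V².
∂π/∂x_V = 215 − 8x_R − 10x_V = 0, so x_V = 21.5 − 0.8x_R.
The best-response slope dx_V/dx_R = −0.8 < 0: the reaction function is downward-sloping, so the choices are strategic substitutes.

strategic substitutes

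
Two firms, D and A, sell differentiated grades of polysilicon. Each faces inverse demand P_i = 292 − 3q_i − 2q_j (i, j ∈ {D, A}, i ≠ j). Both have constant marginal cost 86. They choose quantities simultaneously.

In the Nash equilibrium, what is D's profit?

1989.1875

Firm D's profit: π = q_D(292 − 3q_D − 2q_A) − 86q_D.
∂π/∂q_D = 206 − 6q_D − 2q_A = 0 ⇒ q_D = 103/3 − (1/3)q_A.
By symmetry q_A = q_D; substituting into the reaction function, (4/3)q_D = 103/3 and q_D = 25.75.
P_D = 292 − 3·25.75 − 2·25.75 = 163.25.
Profit = (163.25 − 86)·25.75 = 1989.1875.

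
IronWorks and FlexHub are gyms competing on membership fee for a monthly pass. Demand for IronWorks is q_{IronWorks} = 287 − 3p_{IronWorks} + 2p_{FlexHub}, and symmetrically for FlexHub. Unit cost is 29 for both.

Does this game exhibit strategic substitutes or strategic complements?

strategic complements

IronWorks's profit: π = (p_{IronWorks} − 29)(287 − 3p_{IronWorks} + 2p_{FlexHub}).
∂π/∂p_{IronWorks} = 374 − 6p_{IronWorks} + 2p_{FlexHub} = 0 ⇒ p_{IronWorks} = 187/3 + (1/3)p_{FlexHub}.
The best-response slope dp_{IronWorks}/dp_{FlexHub} = 1/3 > 0: the reaction function is upward-sloping, so the choices are strategic complements.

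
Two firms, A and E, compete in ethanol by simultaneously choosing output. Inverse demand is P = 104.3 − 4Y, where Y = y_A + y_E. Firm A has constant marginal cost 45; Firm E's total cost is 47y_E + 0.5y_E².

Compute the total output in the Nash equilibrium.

9.3875

Firm A's profit: π = y_A(104.3 − 4(y_A + y_E)) − 45y_A.
∂π/∂y_A = 59.3 − 8y_A − 4y_E = 0, so y_A = 7.4125 − 0.5y_E.
For E: ∂π/∂y_E = 57.3 − 9y_E − 4y_A = 0 ⇒ y_E = 191/30 − (4/9)y_A.
Substituting the second reaction function into the first: y_A = 7.4125 − 0.5(191/30 − (4/9)y_A), which gives (7/9)y_A = 203/48 ⇒ y_A = 5.4375.
Then y_E = 191/30 − (4/9)·5.4375 = 3.95.
Total output: 5.4375 + 3.95 = 9.3875.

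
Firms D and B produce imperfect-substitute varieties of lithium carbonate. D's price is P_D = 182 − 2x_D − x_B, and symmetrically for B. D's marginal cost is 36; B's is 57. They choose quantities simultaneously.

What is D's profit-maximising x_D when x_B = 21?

Firm D's profit: π = x_D(182 − 2x_D − x_B) − 36x_D.
∂π/∂x_D = 146 − 4x_D − x_B = 0 ⇒ x_D = 36.5 − 0.25x_B.
At x_B = 21: x_D = 36.5 − 0.25·21 = 31.25.

31.25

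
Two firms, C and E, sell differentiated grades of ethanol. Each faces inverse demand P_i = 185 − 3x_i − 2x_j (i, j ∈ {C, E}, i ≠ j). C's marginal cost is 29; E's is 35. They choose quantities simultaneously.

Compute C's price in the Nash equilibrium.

88.625

Firm C's profit: π = x_C(185 − 3x_C − 2x_E) − 29x_C.
∂π/∂x_C = 156 − 6x_C − 2x_E = 0 ⇒ x_C = 26 − (1/3)x_E.
Similarly x_E = 25 − (1/3)x_C.
Substituting the second reaction function into the first: x_C = 26 − (1/3)(25 − (1/3)x_C), which gives (8/9)x_C = 53/3 ⇒ x_C = 19.875.
Then x_E = 25 − (1/3)·19.875 = 18.375.
P_C = 185 − 3·19.875 − 2·18.375 = 88.625.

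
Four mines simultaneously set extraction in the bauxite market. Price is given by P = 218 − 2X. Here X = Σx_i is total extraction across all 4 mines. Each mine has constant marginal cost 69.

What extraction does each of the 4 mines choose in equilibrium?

14.9

A representative mine's profit is π_i = x_i(218 − 2X) − 69x_i, with X = x_i + Σ_{j≠i} x_j.
First-order condition: 149 − 4x_i − 2Σ_{j≠i} x_j = 0.
With identical mines, set every x_j = x: then 149 − 4x − 6x = 0, i.e. x = 149/10 = 14.9.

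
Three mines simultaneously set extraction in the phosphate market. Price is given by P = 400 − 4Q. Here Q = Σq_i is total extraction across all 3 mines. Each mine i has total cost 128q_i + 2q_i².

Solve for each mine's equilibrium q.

A representative mine's profit is π_i = q_i(400 − 4Q) − 128q_i − 2q_i², with Q = q_i + Σ_{j≠i} q_j.
First-order condition: 272 − 12q_i − 4Σ_{j≠i} q_j = 0.
Imposing symmetry (q_j = q for all j) turns Σ_{j≠i} q_j into 2q, so 272 = 20q and q = 13.6.

13.6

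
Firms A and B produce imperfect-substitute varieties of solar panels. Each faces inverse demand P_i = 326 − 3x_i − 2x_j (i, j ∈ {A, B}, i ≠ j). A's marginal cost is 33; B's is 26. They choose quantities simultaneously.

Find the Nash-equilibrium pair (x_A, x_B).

Firm A's profit: π = x_A(326 − 3x_A − 2x_B) − 33x_A.
∂π/∂x_A = 293 − 6x_A − 2x_B = 0 ⇒ x_A = 293/6 − (1/3)x_B.
Similarly x_B = 50 − (1/3)x_A.
Substituting the second reaction function into the first: x_A = 293/6 − (1/3)(50 − (1/3)x_A), which gives (8/9)x_A = 193/6 ⇒ x_A = 36.1875.
Then x_B = 50 − (1/3)·36.1875 = 37.9375.

36.1875, 37.9375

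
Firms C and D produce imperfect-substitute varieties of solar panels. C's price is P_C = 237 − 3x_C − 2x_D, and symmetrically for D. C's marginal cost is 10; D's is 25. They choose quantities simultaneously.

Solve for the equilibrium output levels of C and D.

29.3125, 25.5625

Firm C's profit: π = x_C(237 − 3x_C − 2x_D) − 10x_C.
∂π/∂x_C = 227 − 6x_C − 2x_D = 0 ⇒ x_C = 227/6 − (1/3)x_D.
Similarly x_D = 106/3 − (1/3)x_C.
Substituting the second reaction function into the first: x_C = 227/6 − (1/3)(106/3 − (1/3)x_C), which gives (8/9)x_C = 469/18 ⇒ x_C = 29.3125.
Then x_D = 106/3 − (1/3)·29.3125 = 25.5625.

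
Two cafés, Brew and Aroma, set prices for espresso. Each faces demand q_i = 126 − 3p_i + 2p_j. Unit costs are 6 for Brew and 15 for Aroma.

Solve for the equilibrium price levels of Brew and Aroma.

Brew's profit: π = (p_{Brew} − 6)(126 − 3p_{Brew} + 2p_{Aroma}).
∂π/∂p_{Brew} = 144 − 6p_{Brew} + 2p_{Aroma} = 0 ⇒ p_{Brew} = 24 + (1/3)p_{Aroma}.
Similarly p_{Aroma} = 28.5 + (1/3)p_{Brew}.
Solving the two reaction functions simultaneously: (1 − (1/3)(1/3))p_{Brew} = 24 + (1/3)·28.5, so (8/9)p_{Brew} = 33.5 and p_{Brew} = 37.6875.
Then p_{Aroma} = 28.5 + (1/3)·37.6875 = 41.0625.

37.6875, 41.0625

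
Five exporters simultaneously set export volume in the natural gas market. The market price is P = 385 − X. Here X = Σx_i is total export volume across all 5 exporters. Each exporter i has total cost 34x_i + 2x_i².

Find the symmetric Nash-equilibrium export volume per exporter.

A representative exporter's profit is π_i = x_i(385 − X) − 34x_i − 2x_i², with X = x_i + Σ_{j≠i} x_j.
First-order condition: 351 − 6x_i − Σ_{j≠i} x_j = 0.
With identical exporters, set every x_j = x: then 351 − 6x − 4x = 0, i.e. x = 351/10 = 35.1.

35.1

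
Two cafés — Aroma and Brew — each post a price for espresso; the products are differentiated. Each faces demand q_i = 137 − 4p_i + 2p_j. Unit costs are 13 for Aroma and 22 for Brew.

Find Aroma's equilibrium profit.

Aroma's profit: π = (p_{Aroma} − 13)(137 − 4p_{Aroma} + 2p_{Brew}).
∂π/∂p_{Aroma} = 189 − 8p_{Aroma} + 2p_{Brew} = 0 ⇒ p_{Aroma} = 23.625 + 0.25p_{Brew}.
Similarly p_{Brew} = 28.125 + 0.25p_{Aroma}.
Solving the two reaction functions simultaneously: (1 − (0.25)(0.25))p_{Aroma} = 23.625 + 0.25·28.125, so 0.9375p_{Aroma} = 981/32 and p_{Aroma} = 32.7.
Then p_{Brew} = 28.125 + 0.25·32.7 = 36.3.
q_{Aroma} = 137 − 4·32.7 + 2·36.3 = 78.8.
Profit = (32.7 − 13)·78.8 = 1552.36.

1552.36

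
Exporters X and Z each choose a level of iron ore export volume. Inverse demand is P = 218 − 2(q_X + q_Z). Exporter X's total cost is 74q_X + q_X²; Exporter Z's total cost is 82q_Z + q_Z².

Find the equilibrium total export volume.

35

Exporter X's profit: π = q_X(218 − 2(q_X + q_Z)) − 74q_X − q_X².
∂π/∂q_X = 144 − 6q_X − 2q_Z = 0, so q_X = 24 − (1/3)q_Z.
By the same steps for Z: q_Z = 68/3 − (1/3)q_X.
Substituting the second reaction function into the first: q_X = 24 − (1/3)(68/3 − (1/3)q_X), which gives (8/9)q_X = 148/9 ⇒ q_X = 18.5.
Then q_Z = 68/3 − (1/3)·18.5 = 16.5.
Total export volume: 18.5 + 16.5 = 35.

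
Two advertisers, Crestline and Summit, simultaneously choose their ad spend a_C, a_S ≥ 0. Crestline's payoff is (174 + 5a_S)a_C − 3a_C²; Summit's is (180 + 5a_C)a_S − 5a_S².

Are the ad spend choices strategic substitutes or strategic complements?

Expanding Crestline's payoff: 174a_C + 5a_Sa_C − 3a_C².
∂π/∂a_C = 174 + 5a_S − 6a_C = 0, so a_C = 29 + (5/6)a_S.
The best-response slope da_C/da_S = 5/6 > 0: the reaction function is upward-sloping, so the choices are strategic complements.

strategic complements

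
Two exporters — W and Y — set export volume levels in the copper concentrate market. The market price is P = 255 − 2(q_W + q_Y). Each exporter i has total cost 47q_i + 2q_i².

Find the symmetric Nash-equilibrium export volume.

Exporter W's profit: π = q_W(255 − 2(q_W + q_Y)) − 47q_W − 2q_W².
∂π/∂q_W = 208 − 8q_W − 2q_Y = 0, so q_W = 26 − 0.25q_Y.
The game is symmetric, so in equilibrium q_Y = q_W: the reaction function gives 1.25q_W = 26, hence q_W = 20.8.

20.8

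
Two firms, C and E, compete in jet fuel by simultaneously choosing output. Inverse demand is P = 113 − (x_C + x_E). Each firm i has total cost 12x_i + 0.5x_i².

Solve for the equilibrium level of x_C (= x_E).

Firm C's profit: π = x_C(113 − (x_C + x_E)) − 12x_C − 0.5x_C².
∂π/∂x_C = 101 − 3x_C − x_E = 0, so x_C = 101/3 − (1/3)x_E.
By symmetry x_E = x_C; substituting into the reaction function, (4/3)x_C = 101/3 and x_C = 25.25.

25.25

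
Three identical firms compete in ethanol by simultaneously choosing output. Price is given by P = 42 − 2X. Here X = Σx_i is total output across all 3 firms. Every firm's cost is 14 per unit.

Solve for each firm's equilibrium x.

3.5

A representative firm's profit is π_i = x_i(42 − 2X) − 14x_i, with X = x_i + Σ_{j≠i} x_j.
First-order condition: 28 − 4x_i − 2Σ_{j≠i} x_j = 0.
With identical firms, set every x_j = x: then 28 − 4x − 4x = 0, i.e. x = 28/8 = 3.5.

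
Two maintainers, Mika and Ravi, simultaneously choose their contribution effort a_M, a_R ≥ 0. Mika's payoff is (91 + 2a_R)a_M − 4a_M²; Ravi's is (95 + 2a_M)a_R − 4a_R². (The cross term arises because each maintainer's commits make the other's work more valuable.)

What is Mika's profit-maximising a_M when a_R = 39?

21.125

Expanding Mika's payoff: 91a_M + 2a_Ra_M − 4a_M².
∂π/∂a_M = 91 + 2a_R − 8a_M = 0, so a_M = 11.375 + 0.25a_R.
At a_R = 39: a_M = 11.375 + 0.25·39 = 21.125.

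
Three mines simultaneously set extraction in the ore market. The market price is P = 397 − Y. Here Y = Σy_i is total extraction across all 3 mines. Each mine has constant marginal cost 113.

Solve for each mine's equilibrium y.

71

A representative mine's profit is π_i = y_i(397 − Y) − 113y_i, with Y = y_i + Σ_{j≠i} y_j.
First-order condition: 284 − 2y_i − Σ_{j≠i} y_j = 0.
Imposing symmetry (y_j = y for all j) turns Σ_{j≠i} y_j into 2y, so 284 = 4y and y = 71.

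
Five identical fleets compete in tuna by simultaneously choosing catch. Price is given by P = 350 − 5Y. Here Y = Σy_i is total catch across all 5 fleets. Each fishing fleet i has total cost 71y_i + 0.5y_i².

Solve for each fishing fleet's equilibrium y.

9

A representative fishing fleet's profit is π_i = y_i(350 − 5Y) − 71y_i − 0.5y_i², with Y = y_i + Σ_{j≠i} y_j.
First-order condition: 279 − 11y_i − 5Σ_{j≠i} y_j = 0.
Imposing symmetry (y_j = y for all j) turns Σ_{j≠i} y_j into 4y, so 279 = 31y and y = 9.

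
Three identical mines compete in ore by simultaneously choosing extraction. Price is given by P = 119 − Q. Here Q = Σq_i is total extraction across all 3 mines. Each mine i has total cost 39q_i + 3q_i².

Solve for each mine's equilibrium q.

8

A representative mine's profit is π_i = q_i(119 − Q) − 39q_i − 3q_i², with Q = q_i + Σ_{j≠i} q_j.
First-order condition: 80 − 8q_i − Σ_{j≠i} q_j = 0.
Imposing symmetry (q_j = q for all j) turns Σ_{j≠i} q_j into 2q, so 80 = 10q and q = 8.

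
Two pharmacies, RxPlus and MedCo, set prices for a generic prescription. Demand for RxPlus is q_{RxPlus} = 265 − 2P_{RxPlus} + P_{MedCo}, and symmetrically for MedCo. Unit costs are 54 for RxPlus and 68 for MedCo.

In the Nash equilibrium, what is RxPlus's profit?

10425.68

RxPlus's profit: π = (P_{RxPlus} − 54)(265 − 2P_{RxPlus} + P_{MedCo}).
∂π/∂P_{RxPlus} = 373 − 4P_{RxPlus} + P_{MedCo} = 0 ⇒ P_{RxPlus} = 93.25 + 0.25P_{MedCo}.
Similarly P_{MedCo} = 100.25 + 0.25P_{RxPlus}.
Solving the two reaction functions simultaneously: (1 − (0.25)(0.25))P_{RxPlus} = 93.25 + 0.25·100.25, so 0.9375P_{RxPlus} = 118.3125 and P_{RxPlus} = 126.2.
Then P_{MedCo} = 100.25 + 0.25·126.2 = 131.8.
q_{RxPlus} = 265 − 2·126.2 + 131.8 = 144.4.
Profit = (126.2 − 54)·144.4 = 10425.68.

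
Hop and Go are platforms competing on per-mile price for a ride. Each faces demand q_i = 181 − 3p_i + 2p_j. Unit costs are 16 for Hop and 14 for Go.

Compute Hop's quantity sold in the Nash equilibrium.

122.625

Hop's profit: π = (p_{Hop} − 16)(181 − 3p_{Hop} + 2p_{Go}).
∂π/∂p_{Hop} = 229 − 6p_{Hop} + 2p_{Go} = 0 ⇒ p_{Hop} = 229/6 + (1/3)p_{Go}.
Similarly p_{Go} = 223/6 + (1/3)p_{Hop}.
Substituting the second reaction function into the first: p_{Hop} = 229/6 + (1/3)(223/6 + (1/3)p_{Hop}), which gives (8/9)p_{Hop} = 455/9 ⇒ p_{Hop} = 56.875.
Then p_{Go} = 223/6 + (1/3)·56.875 = 56.125.
q_{Hop} = 181 − 3·56.875 + 2·56.125 = 122.625.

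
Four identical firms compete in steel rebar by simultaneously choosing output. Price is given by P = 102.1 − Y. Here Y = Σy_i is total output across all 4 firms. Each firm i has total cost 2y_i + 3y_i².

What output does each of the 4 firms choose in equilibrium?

9.1

A representative firm's profit is π_i = y_i(102.1 − Y) − 2y_i − 3y_i², with Y = y_i + Σ_{j≠i} y_j.
First-order condition: 100.1 − 8y_i − Σ_{j≠i} y_j = 0.
With identical firms, set every y_j = y: then 100.1 − 8y − 3y = 0, i.e. y = 100.1/11 = 9.1.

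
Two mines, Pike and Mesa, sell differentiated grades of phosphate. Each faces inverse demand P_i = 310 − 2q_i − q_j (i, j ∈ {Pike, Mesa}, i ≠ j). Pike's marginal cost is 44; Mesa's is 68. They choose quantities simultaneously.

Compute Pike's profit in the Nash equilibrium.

6006.08

Mine Pike's profit: π = q_{Pike}(310 − 2q_{Pike} − q_{Mesa}) − 44q_{Pike}.
∂π/∂q_{Pike} = 266 − 4q_{Pike} − q_{Mesa} = 0 ⇒ q_{Pike} = 66.5 − 0.25q_{Mesa}.
Similarly q_{Mesa} = 60.5 − 0.25q_{Pike}.
Substituting the second reaction function into the first: q_{Pike} = 66.5 − 0.25(60.5 − 0.25q_{Pike}), which gives 0.9375q_{Pike} = 51.375 ⇒ q_{Pike} = 54.8.
Then q_{Mesa} = 60.5 − 0.25·54.8 = 46.8.
P_{Pike} = 310 − 2·54.8 − 46.8 = 153.6.
Profit = (153.6 − 44)·54.8 = 6006.08.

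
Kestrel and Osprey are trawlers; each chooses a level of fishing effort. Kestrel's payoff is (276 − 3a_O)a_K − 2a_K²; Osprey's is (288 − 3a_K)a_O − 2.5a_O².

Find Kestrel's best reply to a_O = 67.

18.75

Expanding Kestrel's payoff: 276a_K − 3a_Oa_K − 2a_K².
∂π/∂a_K = 276 − 3a_O − 4a_K = 0, so a_K = 69 − 0.75a_O.
At a_O = 67: a_K = 69 − 0.75·67 = 18.75.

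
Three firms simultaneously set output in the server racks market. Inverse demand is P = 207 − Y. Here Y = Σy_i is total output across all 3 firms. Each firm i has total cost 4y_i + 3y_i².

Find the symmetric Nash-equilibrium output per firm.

A representative firm's profit is π_i = y_i(207 − Y) − 4y_i − 3y_i², with Y = y_i + Σ_{j≠i} y_j.
First-order condition: 203 − 8y_i − Σ_{j≠i} y_j = 0.
Imposing symmetry (y_j = y for all j) turns Σ_{j≠i} y_j into 2y, so 203 = 10y and y = 20.3.

20.3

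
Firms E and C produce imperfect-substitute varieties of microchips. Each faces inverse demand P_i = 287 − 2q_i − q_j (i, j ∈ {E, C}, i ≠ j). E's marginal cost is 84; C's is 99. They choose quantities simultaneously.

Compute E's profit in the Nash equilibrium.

3461.12

Firm E's profit: π = q_E(287 − 2q_E − q_C) − 84q_E.
∂π/∂q_E = 203 − 4q_E − q_C = 0 ⇒ q_E = 50.75 − 0.25q_C.
Similarly q_C = 47 − 0.25q_E.
Plugging q_C into E's best response: q_E = 50.75 − 0.25(47 − 0.25q_E) ⇒ 0.9375q_E = 39, so q_E = 41.6.
Then q_C = 47 − 0.25·41.6 = 36.6.
P_E = 287 − 2·41.6 − 36.6 = 167.2.
Profit = (167.2 − 84)·41.6 = 3461.12.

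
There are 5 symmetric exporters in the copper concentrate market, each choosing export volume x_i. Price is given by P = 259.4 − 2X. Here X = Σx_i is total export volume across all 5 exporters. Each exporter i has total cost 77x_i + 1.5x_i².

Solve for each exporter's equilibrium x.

A representative exporter's profit is π_i = x_i(259.4 − 2X) − 77x_i − 1.5x_i², with X = x_i + Σ_{j≠i} x_j.
First-order condition: 182.4 − 7x_i − 2Σ_{j≠i} x_j = 0.
With identical exporters, set every x_j = x: then 182.4 − 7x − 8x = 0, i.e. x = 182.4/15 = 12.16.

12.16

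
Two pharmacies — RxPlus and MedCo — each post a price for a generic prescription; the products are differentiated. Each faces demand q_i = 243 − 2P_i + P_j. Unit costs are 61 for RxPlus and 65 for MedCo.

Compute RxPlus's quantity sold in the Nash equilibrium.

122.4

RxPlus's profit: π = (P_{RxPlus} − 61)(243 − 2P_{RxPlus} + P_{MedCo}).
∂π/∂P_{RxPlus} = 365 − 4P_{RxPlus} + P_{MedCo} = 0 ⇒ P_{RxPlus} = 91.25 + 0.25P_{MedCo}.
Similarly P_{MedCo} = 93.25 + 0.25P_{RxPlus}.
Solving the two reaction functions simultaneously: (1 − (0.25)(0.25))P_{RxPlus} = 91.25 + 0.25·93.25, so 0.9375P_{RxPlus} = 114.5625 and P_{RxPlus} = 122.2.
Then P_{MedCo} = 93.25 + 0.25·122.2 = 123.8.
q_{RxPlus} = 243 − 2·122.2 + 123.8 = 122.4.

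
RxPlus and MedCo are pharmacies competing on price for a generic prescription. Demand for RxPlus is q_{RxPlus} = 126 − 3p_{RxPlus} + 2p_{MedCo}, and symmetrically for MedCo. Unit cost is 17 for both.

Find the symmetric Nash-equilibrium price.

RxPlus's profit: π = (p_{RxPlus} − 17)(126 − 3p_{RxPlus} + 2p_{MedCo}).
∂π/∂p_{RxPlus} = 177 − 6p_{RxPlus} + 2p_{MedCo} = 0 ⇒ p_{RxPlus} = 29.5 + (1/3)p_{MedCo}.
Setting p_{RxPlus} = p_{MedCo} in the reaction function: p_{RxPlus} = 29.5 + (1/3)p_{RxPlus}, so p_{RxPlus} = 29.5 / (2/3) = 44.25.

44.25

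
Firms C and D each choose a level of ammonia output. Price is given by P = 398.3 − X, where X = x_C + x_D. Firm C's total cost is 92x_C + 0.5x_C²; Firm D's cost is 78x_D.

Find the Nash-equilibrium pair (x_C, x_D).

Firm C's profit: π = x_C(398.3 − (x_C + x_D)) − 92x_C − 0.5x_C².
∂π/∂x_C = 306.3 − 3x_C − x_D = 0, so x_C = 102.1 − (1/3)x_D.
For D: ∂π/∂x_D = 320.3 − 2x_D − x_C = 0 ⇒ x_D = 160.15 − 0.5x_C.
Solving the two reaction functions simultaneously: (1 − (−1/3)(−0.5))x_C = 102.1 − (1/3)·160.15, so (5/6)x_C = 2923/60 and x_C = 58.46.
Then x_D = 160.15 − 0.5·58.46 = 130.92.

58.46, 130.92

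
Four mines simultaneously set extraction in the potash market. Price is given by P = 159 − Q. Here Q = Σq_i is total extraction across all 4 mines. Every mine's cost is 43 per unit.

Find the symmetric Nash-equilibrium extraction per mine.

A representative mine's profit is π_i = q_i(159 − Q) − 43q_i, with Q = q_i + Σ_{j≠i} q_j.
First-order condition: 116 − 2q_i − Σ_{j≠i} q_j = 0.
In a symmetric equilibrium every mine chooses the same q, so Σ_{j≠i} q_j = 3q. The condition becomes 116 − 5q = 0, giving q = 116/5 = 23.2.

23.2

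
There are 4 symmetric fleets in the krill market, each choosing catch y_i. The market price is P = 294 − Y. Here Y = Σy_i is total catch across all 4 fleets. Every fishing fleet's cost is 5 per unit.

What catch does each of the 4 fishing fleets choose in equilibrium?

57.8

A representative fishing fleet's profit is π_i = y_i(294 − Y) − 5y_i, with Y = y_i + Σ_{j≠i} y_j.
First-order condition: 289 − 2y_i − Σ_{j≠i} y_j = 0.
With identical fishing fleets, set every y_j = y: then 289 − 2y − 3y = 0, i.e. y = 289/5 = 57.8.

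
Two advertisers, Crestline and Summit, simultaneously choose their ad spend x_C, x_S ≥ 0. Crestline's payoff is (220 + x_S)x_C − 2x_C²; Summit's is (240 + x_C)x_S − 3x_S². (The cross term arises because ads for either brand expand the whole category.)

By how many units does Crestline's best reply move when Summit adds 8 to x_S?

2

Expanding Crestline's payoff: 220x_C + x_Sx_C − 2x_C².
∂π/∂x_C = 220 + x_S − 4x_C = 0, so x_C = 55 + 0.25x_S.
The reaction-function slope is 0.25, so an 8-unit rise in x_S moves x_C by 0.25 × 8 = 2. Crestline's best response rises — the actions are strategic complements.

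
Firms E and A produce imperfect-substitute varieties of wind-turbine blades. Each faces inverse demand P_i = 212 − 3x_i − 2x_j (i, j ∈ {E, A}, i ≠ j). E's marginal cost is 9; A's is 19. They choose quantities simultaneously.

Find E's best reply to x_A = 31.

Firm E's profit: π = x_E(212 − 3x_E − 2x_A) − 9x_E.
∂π/∂x_E = 203 − 6x_E − 2x_A = 0 ⇒ x_E = 203/6 − (1/3)x_A.
At x_A = 31: x_E = 203/6 − (1/3)·31 = 23.5.

23.5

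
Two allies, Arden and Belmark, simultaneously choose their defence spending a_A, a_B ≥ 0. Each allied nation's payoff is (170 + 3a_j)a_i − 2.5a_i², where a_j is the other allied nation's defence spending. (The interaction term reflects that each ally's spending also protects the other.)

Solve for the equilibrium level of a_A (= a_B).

Arden's payoff is (170 + 3a_B)a_A − 2.5a_A².
∂π/∂a_A = 170 + 3a_B − 5a_A = 0, so a_A = 34 + 0.6a_B.
Setting a_A = a_B in the reaction function: a_A = 34 + 0.6a_A, so a_A = 34 / 0.4 = 85.

85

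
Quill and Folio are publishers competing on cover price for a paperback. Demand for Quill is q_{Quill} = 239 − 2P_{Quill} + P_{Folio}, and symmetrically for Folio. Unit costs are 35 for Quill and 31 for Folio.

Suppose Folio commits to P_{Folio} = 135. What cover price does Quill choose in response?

Quill's profit: π = (P_{Quill} − 35)(239 − 2P_{Quill} + P_{Folio}).
∂π/∂P_{Quill} = 309 − 4P_{Quill} + P_{Folio} = 0 ⇒ P_{Quill} = 77.25 + 0.25P_{Folio}.
At P_{Folio} = 135: P_{Quill} = 77.25 + 0.25·135 = 111.

111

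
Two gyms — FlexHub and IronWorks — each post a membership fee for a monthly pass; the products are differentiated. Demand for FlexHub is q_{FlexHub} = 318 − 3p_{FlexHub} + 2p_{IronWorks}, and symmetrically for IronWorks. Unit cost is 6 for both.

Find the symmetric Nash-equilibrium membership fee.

FlexHub's profit: π = (p_{FlexHub} − 6)(318 − 3p_{FlexHub} + 2p_{IronWorks}).
∂π/∂p_{FlexHub} = 336 − 6p_{FlexHub} + 2p_{IronWorks} = 0 ⇒ p_{FlexHub} = 56 + (1/3)p_{IronWorks}.
Setting p_{FlexHub} = p_{IronWorks} in the reaction function: p_{FlexHub} = 56 + (1/3)p_{FlexHub}, so p_{FlexHub} = 56 / (2/3) = 84.

84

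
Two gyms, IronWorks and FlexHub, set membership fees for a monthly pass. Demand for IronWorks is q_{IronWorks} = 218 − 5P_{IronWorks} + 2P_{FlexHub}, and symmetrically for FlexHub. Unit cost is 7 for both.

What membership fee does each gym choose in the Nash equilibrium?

IronWorks's profit: π = (P_{IronWorks} − 7)(218 − 5P_{IronWorks} + 2P_{FlexHub}).
∂π/∂P_{IronWorks} = 253 − 10P_{IronWorks} + 2P_{FlexHub} = 0 ⇒ P_{IronWorks} = 25.3 + 0.2P_{FlexHub}.
By symmetry P_{FlexHub} = P_{IronWorks}; substituting into the reaction function, 0.8P_{IronWorks} = 25.3 and P_{IronWorks} = 31.625.

31.625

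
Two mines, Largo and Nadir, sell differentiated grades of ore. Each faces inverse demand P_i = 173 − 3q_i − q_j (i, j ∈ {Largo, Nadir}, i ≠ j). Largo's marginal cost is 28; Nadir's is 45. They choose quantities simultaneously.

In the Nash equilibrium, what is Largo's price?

Mine Largo's profit: π = q_{Largo}(173 − 3q_{Largo} − q_{Nadir}) − 28q_{Largo}.
∂π/∂q_{Largo} = 145 − 6q_{Largo} − q_{Nadir} = 0 ⇒ q_{Largo} = 145/6 − (1/6)q_{Nadir}.
Similarly q_{Nadir} = 64/3 − (1/6)q_{Largo}.
Solving the two reaction functions simultaneously: (1 − (−1/6)(−1/6))q_{Largo} = 145/6 − (1/6)·(64/3), so (35/36)q_{Largo} = 371/18 and q_{Largo} = 21.2.
Then q_{Nadir} = 64/3 − (1/6)·21.2 = 17.8.
P_{Largo} = 173 − 3·21.2 − 17.8 = 91.6.

91.6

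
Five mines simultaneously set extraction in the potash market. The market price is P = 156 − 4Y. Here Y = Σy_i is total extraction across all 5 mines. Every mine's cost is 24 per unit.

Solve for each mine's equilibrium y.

5.5

A representative mine's profit is π_i = y_i(156 − 4Y) − 24y_i, with Y = y_i + Σ_{j≠i} y_j.
First-order condition: 132 − 8y_i − 4Σ_{j≠i} y_j = 0.
With identical mines, set every y_j = y: then 132 − 8y − 16y = 0, i.e. y = 132/24 = 5.5.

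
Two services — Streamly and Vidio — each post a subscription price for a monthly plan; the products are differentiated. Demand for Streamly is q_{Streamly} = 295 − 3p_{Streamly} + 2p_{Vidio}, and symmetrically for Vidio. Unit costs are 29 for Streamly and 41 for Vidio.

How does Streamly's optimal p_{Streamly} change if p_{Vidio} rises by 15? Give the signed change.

5

Streamly's profit: π = (p_{Streamly} − 29)(295 − 3p_{Streamly} + 2p_{Vidio}).
∂π/∂p_{Streamly} = 382 − 6p_{Streamly} + 2p_{Vidio} = 0 ⇒ p_{Streamly} = 191/3 + (1/3)p_{Vidio}.
The reaction-function slope is 1/3, so a 15-unit rise in p_{Vidio} moves p_{Streamly} by 1/3 × 15 = 5. Streamly's best response rises — the actions are strategic complements.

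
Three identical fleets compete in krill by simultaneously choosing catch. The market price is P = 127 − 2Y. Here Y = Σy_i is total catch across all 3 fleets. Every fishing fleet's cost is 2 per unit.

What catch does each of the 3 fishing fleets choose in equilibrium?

A representative fishing fleet's profit is π_i = y_i(127 − 2Y) − 2y_i, with Y = y_i + Σ_{j≠i} y_j.
First-order condition: 125 − 4y_i − 2Σ_{j≠i} y_j = 0.
In a symmetric equilibrium every fishing fleet chooses the same y, so Σ_{j≠i} y_j = 2y. The condition becomes 125 − 8y = 0, giving y = 125/8 = 15.625.

15.625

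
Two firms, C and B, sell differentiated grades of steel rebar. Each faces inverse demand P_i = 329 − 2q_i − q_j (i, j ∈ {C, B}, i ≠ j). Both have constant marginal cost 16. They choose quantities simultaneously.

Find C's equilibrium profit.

Firm C's profit: π = q_C(329 − 2q_C − q_B) − 16q_C.
∂π/∂q_C = 313 − 4q_C − q_B = 0 ⇒ q_C = 78.25 − 0.25q_B.
Setting q_C = q_B in the reaction function: q_C = 78.25 − 0.25q_C, so q_C = 78.25 / 1.25 = 62.6.
P_C = 329 − 2·62.6 − 62.6 = 141.2.
Profit = (141.2 − 16)·62.6 = 7837.52.

7837.52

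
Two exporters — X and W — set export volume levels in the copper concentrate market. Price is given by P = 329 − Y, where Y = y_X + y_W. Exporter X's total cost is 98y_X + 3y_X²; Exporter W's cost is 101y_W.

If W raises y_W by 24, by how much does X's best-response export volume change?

Exporter X's profit: π = y_X(329 − (y_X + y_W)) − 98y_X − 3y_X².
∂π/∂y_X = 231 − 8y_X − y_W = 0, so y_X = 28.875 − 0.125y_W.
The reaction-function slope is −0.125, so a 24-unit rise in y_W moves y_X by −0.125 × 24 = −3. X's best response falls — the actions are strategic substitutes.

-3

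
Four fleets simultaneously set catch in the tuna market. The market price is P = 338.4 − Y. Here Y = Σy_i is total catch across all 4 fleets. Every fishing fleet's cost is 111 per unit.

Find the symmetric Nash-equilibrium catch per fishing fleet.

45.48

A representative fishing fleet's profit is π_i = y_i(338.4 − Y) − 111y_i, with Y = y_i + Σ_{j≠i} y_j.
First-order condition: 227.4 − 2y_i − Σ_{j≠i} y_j = 0.
Imposing symmetry (y_j = y for all j) turns Σ_{j≠i} y_j into 3y, so 227.4 = 5y and y = 45.48.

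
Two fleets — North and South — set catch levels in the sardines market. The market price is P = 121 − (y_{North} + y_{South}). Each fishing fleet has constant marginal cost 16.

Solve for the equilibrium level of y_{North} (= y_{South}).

Fishing fleet North's profit: π = y_{North}(121 − (y_{North} + y_{South})) − 16y_{North}.
∂π/∂y_{North} = 105 − 2y_{North} − y_{South} = 0, so y_{North} = 52.5 − 0.5y_{South}.
Setting y_{North} = y_{South} in the reaction function: y_{North} = 52.5 − 0.5y_{North}, so y_{North} = 52.5 / 1.5 = 35.

35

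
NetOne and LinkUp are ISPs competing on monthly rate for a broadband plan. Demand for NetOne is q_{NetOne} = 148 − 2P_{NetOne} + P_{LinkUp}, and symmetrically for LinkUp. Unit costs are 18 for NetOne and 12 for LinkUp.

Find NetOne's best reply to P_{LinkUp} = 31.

53.75

NetOne's profit: π = (P_{NetOne} − 18)(148 − 2P_{NetOne} + P_{LinkUp}).
∂π/∂P_{NetOne} = 184 − 4P_{NetOne} + P_{LinkUp} = 0 ⇒ P_{NetOne} = 46 + 0.25P_{LinkUp}.
At P_{LinkUp} = 31: P_{NetOne} = 46 + 0.25·31 = 53.75.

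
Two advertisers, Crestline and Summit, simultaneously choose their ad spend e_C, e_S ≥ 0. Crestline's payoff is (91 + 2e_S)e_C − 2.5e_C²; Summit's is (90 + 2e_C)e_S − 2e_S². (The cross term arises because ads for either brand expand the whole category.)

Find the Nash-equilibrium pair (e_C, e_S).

Expanding Crestline's payoff: 91e_C + 2e_Se_C − 2.5e_C².
∂π/∂e_C = 91 + 2e_S − 5e_C = 0, so e_C = 18.2 + 0.4e_S.
Likewise for Summit: e_S = 22.5 + 0.5e_C.
Substituting the second reaction function into the first: e_C = 18.2 + 0.4(22.5 + 0.5e_C), which gives 0.8e_C = 27.2 ⇒ e_C = 34.
Then e_S = 22.5 + 0.5·34 = 39.5.

34, 39.5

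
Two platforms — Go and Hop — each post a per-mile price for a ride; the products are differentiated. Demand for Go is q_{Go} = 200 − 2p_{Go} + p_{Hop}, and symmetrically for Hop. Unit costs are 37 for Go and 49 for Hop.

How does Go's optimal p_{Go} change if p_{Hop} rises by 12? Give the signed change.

Go's profit: π = (p_{Go} − 37)(200 − 2p_{Go} + p_{Hop}).
∂π/∂p_{Go} = 274 − 4p_{Go} + p_{Hop} = 0 ⇒ p_{Go} = 68.5 + 0.25p_{Hop}.
The reaction-function slope is 0.25, so a 12-unit rise in p_{Hop} moves p_{Go} by 0.25 × 12 = 3. Go's best response rises — the actions are strategic complements.

3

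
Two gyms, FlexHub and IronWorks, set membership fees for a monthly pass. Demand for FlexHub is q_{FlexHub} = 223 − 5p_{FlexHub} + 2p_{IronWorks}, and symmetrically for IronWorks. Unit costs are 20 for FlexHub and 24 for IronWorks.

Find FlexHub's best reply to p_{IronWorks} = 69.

FlexHub's profit: π = (p_{FlexHub} − 20)(223 − 5p_{FlexHub} + 2p_{IronWorks}).
∂π/∂p_{FlexHub} = 323 − 10p_{FlexHub} + 2p_{IronWorks} = 0 ⇒ p_{FlexHub} = 32.3 + 0.2p_{IronWorks}.
At p_{IronWorks} = 69: p_{FlexHub} = 32.3 + 0.2·69 = 46.1.

46.1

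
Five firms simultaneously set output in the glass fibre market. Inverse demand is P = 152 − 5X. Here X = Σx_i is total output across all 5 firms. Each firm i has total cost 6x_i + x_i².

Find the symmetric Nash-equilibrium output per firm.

4.5625

A representative firm's profit is π_i = x_i(152 − 5X) − 6x_i − x_i², with X = x_i + Σ_{j≠i} x_j.
First-order condition: 146 − 12x_i − 5Σ_{j≠i} x_j = 0.
In a symmetric equilibrium every firm chooses the same x, so Σ_{j≠i} x_j = 4x. The condition becomes 146 − 32x = 0, giving x = 146/32 = 4.5625.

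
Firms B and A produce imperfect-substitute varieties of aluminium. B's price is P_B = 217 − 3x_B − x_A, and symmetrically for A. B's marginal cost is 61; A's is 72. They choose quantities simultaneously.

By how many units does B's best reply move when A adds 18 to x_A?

-3

Firm B's profit: π = x_B(217 − 3x_B − x_A) − 61x_B.
∂π/∂x_B = 156 − 6x_B − x_A = 0 ⇒ x_B = 26 − (1/6)x_A.
The reaction-function slope is −1/6, so an 18-unit rise in x_A moves x_B by −1/6 × 18 = −3. B's best response falls — the actions are strategic substitutes.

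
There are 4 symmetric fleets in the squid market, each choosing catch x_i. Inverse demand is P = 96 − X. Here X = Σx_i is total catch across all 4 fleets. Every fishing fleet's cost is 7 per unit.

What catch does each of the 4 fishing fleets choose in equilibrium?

A representative fishing fleet's profit is π_i = x_i(96 − X) − 7x_i, with X = x_i + Σ_{j≠i} x_j.
First-order condition: 89 − 2x_i − Σ_{j≠i} x_j = 0.
With identical fishing fleets, set every x_j = x: then 89 − 2x − 3x = 0, i.e. x = 89/5 = 17.8.

17.8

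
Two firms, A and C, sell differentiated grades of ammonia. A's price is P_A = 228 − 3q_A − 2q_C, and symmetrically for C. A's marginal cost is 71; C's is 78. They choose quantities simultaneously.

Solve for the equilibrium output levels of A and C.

20.0625, 18.3125

Firm A's profit: π = q_A(228 − 3q_A − 2q_C) − 71q_A.
∂π/∂q_A = 157 − 6q_A − 2q_C = 0 ⇒ q_A = 157/6 − (1/3)q_C.
Similarly q_C = 25 − (1/3)q_A.
Solving the two reaction functions simultaneously: (1 − (−1/3)(−1/3))q_A = 157/6 − (1/3)·25, so (8/9)q_A = 107/6 and q_A = 20.0625.
Then q_C = 25 − (1/3)·20.0625 = 18.3125.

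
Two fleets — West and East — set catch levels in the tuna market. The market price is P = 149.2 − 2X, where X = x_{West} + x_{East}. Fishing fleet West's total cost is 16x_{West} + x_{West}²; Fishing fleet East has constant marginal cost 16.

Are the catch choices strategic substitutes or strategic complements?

strategic substitutes

Fishing fleet West's profit: π = x_{West}(149.2 − 2(x_{West} + x_{East})) − 16x_{West} − x_{West}².
∂π/∂x_{West} = 133.2 − 6x_{West} − 2x_{East} = 0, so x_{West} = 22.2 − (1/3)x_{East}.
The best-response slope dx_{West}/dx_{East} = −1/3 < 0: the reaction function is downward-sloping, so the choices are strategic substitutes.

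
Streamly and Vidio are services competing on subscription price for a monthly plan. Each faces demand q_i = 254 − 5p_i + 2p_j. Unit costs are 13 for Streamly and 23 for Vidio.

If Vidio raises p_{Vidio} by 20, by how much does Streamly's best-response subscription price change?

Streamly's profit: π = (p_{Streamly} − 13)(254 − 5p_{Streamly} + 2p_{Vidio}).
∂π/∂p_{Streamly} = 319 − 10p_{Streamly} + 2p_{Vidio} = 0 ⇒ p_{Streamly} = 31.9 + 0.2p_{Vidio}.
The reaction-function slope is 0.2, so a 20-unit rise in p_{Vidio} moves p_{Streamly} by 0.2 × 20 = 4. Streamly's best response rises — the actions are strategic complements.

4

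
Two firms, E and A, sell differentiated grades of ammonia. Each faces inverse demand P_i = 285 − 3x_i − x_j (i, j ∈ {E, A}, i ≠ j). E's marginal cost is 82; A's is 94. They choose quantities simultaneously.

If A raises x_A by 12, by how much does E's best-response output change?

-2

Firm E's profit: π = x_E(285 − 3x_E − x_A) − 82x_E.
∂π/∂x_E = 203 − 6x_E − x_A = 0 ⇒ x_E = 203/6 − (1/6)x_A.
The reaction-function slope is −1/6, so a 12-unit rise in x_A moves x_E by −1/6 × 12 = −2. E's best response falls — the actions are strategic substitutes.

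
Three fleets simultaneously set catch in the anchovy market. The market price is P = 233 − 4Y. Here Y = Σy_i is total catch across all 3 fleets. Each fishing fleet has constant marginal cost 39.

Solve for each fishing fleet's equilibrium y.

12.125

A representative fishing fleet's profit is π_i = y_i(233 − 4Y) − 39y_i, with Y = y_i + Σ_{j≠i} y_j.
First-order condition: 194 − 8y_i − 4Σ_{j≠i} y_j = 0.
Imposing symmetry (y_j = y for all j) turns Σ_{j≠i} y_j into 2y, so 194 = 16y and y = 12.125.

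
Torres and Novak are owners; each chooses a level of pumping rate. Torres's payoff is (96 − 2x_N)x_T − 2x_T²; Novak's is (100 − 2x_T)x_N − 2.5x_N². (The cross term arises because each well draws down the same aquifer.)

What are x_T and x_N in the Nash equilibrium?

17.5, 13

Expanding Torres's payoff: 96x_T − 2x_Nx_T − 2x_T².
∂π/∂x_T = 96 − 2x_N − 4x_T = 0, so x_T = 24 − 0.5x_N.
Likewise for Novak: x_N = 20 − 0.4x_T.
Substituting the second reaction function into the first: x_T = 24 − 0.5(20 − 0.4x_T), which gives 0.8x_T = 14 ⇒ x_T = 17.5.
Then x_N = 20 − 0.4·17.5 = 13.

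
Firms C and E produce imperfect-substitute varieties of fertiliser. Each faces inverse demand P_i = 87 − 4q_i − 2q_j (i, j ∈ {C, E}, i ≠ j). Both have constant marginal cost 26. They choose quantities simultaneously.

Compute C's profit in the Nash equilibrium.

148.84

Firm C's profit: π = q_C(87 − 4q_C − 2q_E) − 26q_C.
∂π/∂q_C = 61 − 8q_C − 2q_E = 0 ⇒ q_C = 7.625 − 0.25q_E.
By symmetry q_E = q_C; substituting into the reaction function, 1.25q_C = 7.625 and q_C = 6.1.
P_C = 87 − 4·6.1 − 2·6.1 = 50.4.
Profit = (50.4 − 26)·6.1 = 148.84.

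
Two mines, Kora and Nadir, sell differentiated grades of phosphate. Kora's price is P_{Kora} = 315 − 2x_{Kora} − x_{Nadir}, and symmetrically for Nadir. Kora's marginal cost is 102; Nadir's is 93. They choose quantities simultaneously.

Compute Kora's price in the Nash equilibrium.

186

Mine Kora's profit: π = x_{Kora}(315 − 2x_{Kora} − x_{Nadir}) − 102x_{Kora}.
∂π/∂x_{Kora} = 213 − 4x_{Kora} − x_{Nadir} = 0 ⇒ x_{Kora} = 53.25 − 0.25x_{Nadir}.
Similarly x_{Nadir} = 55.5 − 0.25x_{Kora}.
Solving the two reaction functions simultaneously: (1 − (−0.25)(−0.25))x_{Kora} = 53.25 − 0.25·55.5, so 0.9375x_{Kora} = 39.375 and x_{Kora} = 42.
Then x_{Nadir} = 55.5 − 0.25·42 = 45.
P_{Kora} = 315 − 2·42 − 45 = 186.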